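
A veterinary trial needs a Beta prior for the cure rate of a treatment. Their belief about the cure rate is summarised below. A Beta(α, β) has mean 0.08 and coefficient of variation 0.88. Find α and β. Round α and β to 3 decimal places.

σ = CV·μ = 0.88×0.08 = 0.07040, so σ² = 0.004956.
s+1 = μ(1−μ)/σ² = 0.0736/0.004956 = 14.8502, so s = α+β = 13.8502.
α = μs = 1.108, β = (1−μ)s = 12.742.

α = 1.108, β = 12.742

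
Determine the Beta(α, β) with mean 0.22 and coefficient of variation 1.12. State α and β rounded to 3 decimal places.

α = 0.402, β = 1.425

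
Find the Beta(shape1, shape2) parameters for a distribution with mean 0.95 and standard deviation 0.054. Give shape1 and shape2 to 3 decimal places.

shape1 = 14.525, shape2 = 0.764

σ² = 0.054² = 0.002916.
With s = shape1+shape2, Var = μ(1−μ)/(s+1), so s+1 = (0.95×0.05)/0.002916 = 16.2894 and s = 15.2894.
shape1 = μs = 14.525, shape2 = (1−μ)s = 0.764.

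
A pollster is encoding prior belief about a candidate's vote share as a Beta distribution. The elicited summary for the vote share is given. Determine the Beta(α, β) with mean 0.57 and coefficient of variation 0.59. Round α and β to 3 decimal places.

σ = CV·μ = 0.59×0.57 = 0.33630, so σ² = 0.113098.
s+1 = μ(1−μ)/σ² = 0.2451/0.113098 = 2.1672, so s = α+β = 1.1672.
α = μs = 0.665, β = (1−μ)s = 0.502.

α = 0.665, β = 0.502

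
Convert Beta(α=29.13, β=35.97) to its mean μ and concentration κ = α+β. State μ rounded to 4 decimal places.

μ = 0.4475, κ = 65.10

κ = α+β = 29.13+35.97 = 65.10; μ = α/κ = 29.13/65.10 = 0.4475.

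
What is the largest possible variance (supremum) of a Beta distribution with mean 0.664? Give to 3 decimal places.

0.223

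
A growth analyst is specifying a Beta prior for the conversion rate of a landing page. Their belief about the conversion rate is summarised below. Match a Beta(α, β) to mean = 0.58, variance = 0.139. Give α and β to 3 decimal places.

α = 0.436, β = 0.316

Let s = α+β. The Beta variance is μ(1−μ)/(s+1).
So s+1 = μ(1−μ)/σ² = (0.58×0.42)/0.139 = 0.2436/0.139 = 1.7525, giving s = 0.7525.
Then α = μs = 0.58×0.7525 = 0.436 and β = (1−μ)s = 0.42×0.7525 = 0.316.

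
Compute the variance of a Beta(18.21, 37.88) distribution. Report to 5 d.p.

0.00384

Var = αβ/[(α+β)²(α+β+1)] = (18.21×37.88)/(56.09²×57.09) = 689.7948/179610.169629 = 0.00384.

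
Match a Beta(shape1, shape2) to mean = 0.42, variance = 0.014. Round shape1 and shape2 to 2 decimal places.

By moment matching, shape1+shape2 = μ(1−μ)/σ² − 1 = (0.42·0.58)/0.014 − 1 = 17.4000 − 1 = 16.4000.
Since shape1/(shape1+shape2) = μ, shape1 = 0.42·16.4000 = 6.89 and shape2 = 0.58·16.4000 = 9.51.

shape1 = 6.89, shape2 = 9.51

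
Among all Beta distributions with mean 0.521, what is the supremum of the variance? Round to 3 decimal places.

For fixed mean μ the Beta variance is μ(1−μ)/(α+β+1), increasing as α+β decreases.
Its least upper bound (not attained) is μ(1−μ) = 0.521·0.479 = 0.250.

0.250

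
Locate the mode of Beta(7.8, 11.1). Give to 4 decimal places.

0.4024

The density x^(α−1)(1−x)^(β−1) is maximised at (α−1)/(α+β−2) = 6.8/16.9 = 0.4024.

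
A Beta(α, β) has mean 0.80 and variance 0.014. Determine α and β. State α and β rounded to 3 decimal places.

By moment matching, α+β = μ(1−μ)/σ² − 1 = (0.80·0.20)/0.014 − 1 = 11.4286 − 1 = 10.4286.
Since α/(α+β) = μ, α = 0.80·10.4286 = 8.343 and β = 0.20·10.4286 = 2.086.

α = 8.343, β = 2.086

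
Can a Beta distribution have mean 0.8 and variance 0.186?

The Beta variance bound is σ² < μ(1−μ).
Here μ(1−μ) = 0.8×0.2 = 0.16, and 0.186 ≥ 0.16.

No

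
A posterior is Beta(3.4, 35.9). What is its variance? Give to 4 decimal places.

0.0020

Var = αβ/[(α+β)²(α+β+1)] = (3.4×35.9)/(39.3²×40.3) = 122.06/62242.947 = 0.0020.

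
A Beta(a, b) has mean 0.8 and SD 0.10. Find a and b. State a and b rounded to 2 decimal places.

σ² = 0.10² = 0.0100.
With s = a+b, Var = μ(1−μ)/(s+1), so s+1 = (0.8×0.2)/0.0100 = 16.0000 and s = 15.0000.
a = μs = 12.00, b = (1−μ)s = 3.00.

a = 12.00, b = 3.00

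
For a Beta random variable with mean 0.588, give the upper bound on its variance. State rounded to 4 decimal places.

0.2423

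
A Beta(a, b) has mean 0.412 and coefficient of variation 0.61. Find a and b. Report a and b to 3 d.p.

σ = CV·μ = 0.61×0.412 = 0.25132, so σ² = 0.063162.
s+1 = μ(1−μ)/σ² = 0.242256/0.063162 = 3.8355, so s = a+b = 2.8355.
a = μs = 1.168, b = (1−μ)s = 1.667.

a = 1.168, b = 1.667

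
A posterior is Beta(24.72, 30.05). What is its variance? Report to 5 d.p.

0.00444

μ = 24.72/54.77 = 0.451342; Var = μ(1−μ)/(α+β+1) = 0.2476324/55.77 = 0.00444.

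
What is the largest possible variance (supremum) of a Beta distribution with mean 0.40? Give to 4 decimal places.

0.2400

For fixed mean μ the Beta variance is μ(1−μ)/(α+β+1), increasing as α+β decreases.
Its least upper bound (not attained) is μ(1−μ) = 0.40·0.60 = 0.2400.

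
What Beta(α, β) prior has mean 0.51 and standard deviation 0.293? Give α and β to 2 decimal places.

α = 0.97, β = 0.94

First σ² = 0.085849. Setting α = μn, β = (1−μ)n with n = α+β,
μ(1−μ)/(n+1) = 0.085849 ⇒ n+1 = 0.2499/0.085849 = 2.9109 ⇒ n = 1.9109.
Hence α = 0.51×1.9109 = 0.97, β = 0.49×1.9109 = 0.94.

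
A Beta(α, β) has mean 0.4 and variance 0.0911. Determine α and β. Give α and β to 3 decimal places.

Let s = α+β. The Beta variance is μ(1−μ)/(s+1).
So s+1 = μ(1−μ)/σ² = (0.4×0.6)/0.0911 = 0.24/0.0911 = 2.6345, giving s = 1.6345.
Then α = μs = 0.4×1.6345 = 0.654 and β = (1−μ)s = 0.6×1.6345 = 0.981.

α = 0.654, β = 0.981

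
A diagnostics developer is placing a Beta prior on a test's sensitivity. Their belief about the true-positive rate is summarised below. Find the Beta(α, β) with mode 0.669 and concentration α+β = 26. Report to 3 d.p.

α = 17.056, β = 8.944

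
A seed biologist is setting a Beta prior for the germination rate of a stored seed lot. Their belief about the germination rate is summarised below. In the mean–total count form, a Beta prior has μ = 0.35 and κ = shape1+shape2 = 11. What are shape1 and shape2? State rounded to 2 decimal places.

shape1 = μκ = 0.35×11 = 3.85 and shape2 = (1−μ)κ = 0.65×11 = 7.15.

shape1 = 3.85, shape2 = 7.15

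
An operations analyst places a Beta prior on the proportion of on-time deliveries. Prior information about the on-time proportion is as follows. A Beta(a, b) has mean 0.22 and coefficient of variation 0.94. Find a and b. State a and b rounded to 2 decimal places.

Var = (CV·μ)² = (0.94×0.22)² = 0.042766.
a+b = μ(1−μ)/Var − 1 = 0.1716/0.042766 − 1 = 3.0125.
Thus a = 0.22·3.0125 = 0.66 and b = 0.78·3.0125 = 2.35.

a = 0.66, b = 2.35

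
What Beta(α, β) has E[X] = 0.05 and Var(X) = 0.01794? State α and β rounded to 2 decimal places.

Let s = α+β. The Beta variance is μ(1−μ)/(s+1).
So s+1 = μ(1−μ)/σ² = (0.05×0.95)/0.01794 = 0.0475/0.01794 = 2.6477, giving s = 1.6477.
Then α = μs = 0.05×1.6477 = 0.08 and β = (1−μ)s = 0.95×1.6477 = 1.57.

α = 0.08, β = 1.57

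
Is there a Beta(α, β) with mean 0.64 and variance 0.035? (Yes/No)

Yes

The Beta variance bound is σ² < μ(1−μ).
Here μ(1−μ) = 0.64×0.36 = 0.2304, and 0.035 < 0.2304.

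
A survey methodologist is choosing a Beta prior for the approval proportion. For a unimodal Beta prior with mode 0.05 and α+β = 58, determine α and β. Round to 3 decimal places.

α = 3.800, β = 54.200

Since the density peak of Beta(α,β) is at (α−1)/(α+β−2),
α = 1 + 0.05(58−2) = 3.800 and β = 58 − 3.800 = 54.200.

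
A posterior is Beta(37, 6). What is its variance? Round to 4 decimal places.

0.0027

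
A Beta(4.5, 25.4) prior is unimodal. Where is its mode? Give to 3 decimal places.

The density x^(α−1)(1−x)^(β−1) is maximised at (α−1)/(α+β−2) = 3.5/27.9 = 0.125.

0.125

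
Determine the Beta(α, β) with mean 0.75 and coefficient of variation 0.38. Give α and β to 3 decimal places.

α = 0.981, β = 0.327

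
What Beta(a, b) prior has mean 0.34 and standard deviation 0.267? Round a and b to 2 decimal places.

a = 0.73, b = 1.42

Variance = 0.267² = 0.071289. The moment-matching identity a+b = μ(1−μ)/Var − 1 gives
a+b = 0.2244/0.071289 − 1 = 2.1478, so a = μ·2.1478 = 0.73 and b = (1−μ)·2.1478 = 1.42.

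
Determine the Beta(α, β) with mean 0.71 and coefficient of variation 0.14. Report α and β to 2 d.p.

α = 14.09, β = 5.75

σ = CV·μ = 0.14×0.71 = 0.09940, so σ² = 0.009880.
s+1 = μ(1−μ)/σ² = 0.2059/0.009880 = 20.8393, so s = α+β = 19.8393.
α = μs = 14.09, β = (1−μ)s = 5.75.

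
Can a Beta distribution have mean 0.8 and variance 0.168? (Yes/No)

For any Beta, Var(X) < E[X]·(1−E[X]).
Here μ(1−μ) = 0.8×0.2 = 0.16, and 0.168 ≥ 0.16.

No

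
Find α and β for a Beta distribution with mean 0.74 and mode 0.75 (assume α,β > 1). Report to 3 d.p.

α = 37.000, β = 13.000

Let s = α+β. Mean gives α = μs = 0.74s; mode gives (α−1)/(s−2) = 0.75.
Substituting: 0.74s − 1 = 0.75(s−2) = 0.75s − 1.50, so -0.01s = -0.50 and s = 50.0000.
Then α = 0.74×50.0000 = 37.000 and β = s−α = 13.000.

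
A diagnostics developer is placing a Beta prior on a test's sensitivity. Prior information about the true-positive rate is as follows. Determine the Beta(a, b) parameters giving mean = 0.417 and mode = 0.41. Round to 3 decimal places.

a = 10.723, b = 14.991

With s = a+b: μ = a/s and mode = (a−1)/(s−2). Eliminating a = μs,
μs − 1 = m(s−2) ⇒ s(μ−m) = 1−2m ⇒ s = 0.18/0.007 = 25.7143.
So a = μs = 10.723, b = (1−μ)s = 14.991.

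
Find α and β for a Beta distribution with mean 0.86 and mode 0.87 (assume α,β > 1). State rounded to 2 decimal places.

With s = α+β: μ = α/s and mode = (α−1)/(s−2). Eliminating α = μs,
μs − 1 = m(s−2) ⇒ s(μ−m) = 1−2m ⇒ s = -0.74/-0.01 = 74.0000.
So α = μs = 63.64, β = (1−μ)s = 10.36.

α = 63.64, β = 10.36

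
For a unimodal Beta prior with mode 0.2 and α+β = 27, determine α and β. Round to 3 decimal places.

α = 6.000, β = 21.000

Mode = (α−1)/(κ−2) with κ = α+β, so α−1 = 0.2·25 = 5.000.
α = 6.000; β = κ − α = 21.000.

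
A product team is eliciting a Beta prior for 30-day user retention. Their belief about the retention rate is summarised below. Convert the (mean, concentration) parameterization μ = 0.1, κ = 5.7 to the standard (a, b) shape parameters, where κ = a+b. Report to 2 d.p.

Split κ in proportion μ : (1−μ): a = 0.1·5.7 = 0.57, b = 5.7 − 0.57 = 5.13.

a = 0.57, b = 5.13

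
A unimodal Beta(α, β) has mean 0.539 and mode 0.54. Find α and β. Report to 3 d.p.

α = 43.120, β = 36.880

Let s = α+β. Mean gives α = μs = 0.539s; mode gives (α−1)/(s−2) = 0.54.
Substituting: 0.539s − 1 = 0.54(s−2) = 0.54s − 1.08, so -0.001s = -0.08 and s = 80.0000.
Then α = 0.539×80.0000 = 43.120 and β = s−α = 36.880.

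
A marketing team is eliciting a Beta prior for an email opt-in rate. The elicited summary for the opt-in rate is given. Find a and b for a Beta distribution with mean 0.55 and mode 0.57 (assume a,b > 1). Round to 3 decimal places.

With s = a+b: μ = a/s and mode = (a−1)/(s−2). Eliminating a = μs,
μs − 1 = m(s−2) ⇒ s(μ−m) = 1−2m ⇒ s = -0.14/-0.02 = 7.0000.
So a = μs = 3.850, b = (1−μ)s = 3.150.

a = 3.850, b = 3.150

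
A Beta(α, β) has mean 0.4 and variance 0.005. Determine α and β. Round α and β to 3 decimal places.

Write ν = α+β; then α = μν and Var = μ(1−μ)/(ν+1).
ν = μ(1−μ)/Var − 1 = 0.24/0.005 − 1 = 47.0000.
α = 0.4·47.0000 = 18.800, β = 0.6·47.0000 = 28.200.

α = 18.800, β = 28.200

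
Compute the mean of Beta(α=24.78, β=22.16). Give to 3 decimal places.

0.528

E[X] = α/(α+β) = 24.78/46.94 = 0.528.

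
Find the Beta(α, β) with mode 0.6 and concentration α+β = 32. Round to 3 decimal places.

Mode = (α−1)/(κ−2) with κ = α+β, so α−1 = 0.6·30 = 18.000.
α = 19.000; β = κ − α = 13.000.

α = 19.000, β = 13.000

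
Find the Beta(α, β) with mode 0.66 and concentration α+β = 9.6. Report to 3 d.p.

Mode = (α−1)/(κ−2) with κ = α+β, so α−1 = 0.66·7.6 = 5.016.
α = 6.016; β = κ − α = 3.584.

α = 6.016, β = 3.584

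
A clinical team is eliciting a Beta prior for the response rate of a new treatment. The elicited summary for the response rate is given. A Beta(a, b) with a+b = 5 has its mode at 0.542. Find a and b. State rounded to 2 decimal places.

a = 2.63, b = 2.37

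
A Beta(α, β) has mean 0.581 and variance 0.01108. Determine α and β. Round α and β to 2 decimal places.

α = 12.18, β = 8.79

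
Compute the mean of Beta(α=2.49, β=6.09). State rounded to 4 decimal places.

0.2902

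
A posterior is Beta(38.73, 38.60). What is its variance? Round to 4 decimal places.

0.0032

μ = 38.73/77.33 = 0.500841; Var = μ(1−μ)/(α+β+1) = 0.2499993/78.33 = 0.0032.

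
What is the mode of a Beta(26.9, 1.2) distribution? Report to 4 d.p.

0.9923

With α,β > 1, mode = (α−1)/(α+β−2) = 25.9/26.1 = 0.9923.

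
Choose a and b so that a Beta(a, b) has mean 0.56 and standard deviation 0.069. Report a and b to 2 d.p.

a = 28.42, b = 22.33

σ² = 0.069² = 0.004761.
With s = a+b, Var = μ(1−μ)/(s+1), so s+1 = (0.56×0.44)/0.004761 = 51.7538 and s = 50.7538.
a = μs = 28.42, b = (1−μ)s = 22.33.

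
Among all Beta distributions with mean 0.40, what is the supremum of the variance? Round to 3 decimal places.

For fixed mean μ the Beta variance is μ(1−μ)/(α+β+1), increasing as α+β decreases.
Its least upper bound (not attained) is μ(1−μ) = 0.40·0.60 = 0.240.

0.240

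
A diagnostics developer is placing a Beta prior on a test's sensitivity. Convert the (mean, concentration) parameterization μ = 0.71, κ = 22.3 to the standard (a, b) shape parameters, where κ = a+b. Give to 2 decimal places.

Split κ in proportion μ : (1−μ): a = 0.71·22.3 = 15.83, b = 22.3 − 15.83 = 6.47.

a = 15.83, b = 6.47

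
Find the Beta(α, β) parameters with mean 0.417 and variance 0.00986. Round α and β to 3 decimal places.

Let s = α+β. The Beta variance is μ(1−μ)/(s+1).
So s+1 = μ(1−μ)/σ² = (0.417×0.583)/0.00986 = 0.243111/0.00986 = 24.6563, giving s = 23.6563.
Then α = μs = 0.417×23.6563 = 9.865 and β = (1−μ)s = 0.583×23.6563 = 13.792.

α = 9.865, β = 13.792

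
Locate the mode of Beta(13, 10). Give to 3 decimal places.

With α,β > 1, mode = (α−1)/(α+β−2) = 12/21 = 0.571.

0.571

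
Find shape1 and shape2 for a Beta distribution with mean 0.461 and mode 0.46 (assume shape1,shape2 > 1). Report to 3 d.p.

shape1 = 36.880, shape2 = 43.120

Let s = shape1+shape2. Mean gives shape1 = μs = 0.461s; mode gives (shape1−1)/(s−2) = 0.46.
Substituting: 0.461s − 1 = 0.46(s−2) = 0.46s − 0.92, so 0.001s = 0.08 and s = 80.0000.
Then shape1 = 0.461×80.0000 = 36.880 and shape2 = s−shape1 = 43.120.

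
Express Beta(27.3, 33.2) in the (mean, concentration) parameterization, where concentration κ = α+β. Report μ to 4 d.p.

μ = 0.4512, κ = 60.5

κ = α+β = 27.3+33.2 = 60.5; μ = α/κ = 27.3/60.5 = 0.4512.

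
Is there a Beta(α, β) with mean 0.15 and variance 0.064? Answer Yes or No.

A Beta with mean μ has variance μ(1−μ)/(α+β+1) < μ(1−μ).
Here μ(1−μ) = 0.15×0.85 = 0.1275, and 0.064 < 0.1275.

Yes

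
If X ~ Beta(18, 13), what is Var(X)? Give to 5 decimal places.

0.00761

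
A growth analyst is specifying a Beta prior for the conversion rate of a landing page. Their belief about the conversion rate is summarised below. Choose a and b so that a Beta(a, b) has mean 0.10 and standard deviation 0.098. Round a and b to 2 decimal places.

a = 0.84, b = 7.53

Variance = 0.098² = 0.009604. The moment-matching identity a+b = μ(1−μ)/Var − 1 gives
a+b = 0.0900/0.009604 − 1 = 8.3711, so a = μ·8.3711 = 0.84 and b = (1−μ)·8.3711 = 7.53.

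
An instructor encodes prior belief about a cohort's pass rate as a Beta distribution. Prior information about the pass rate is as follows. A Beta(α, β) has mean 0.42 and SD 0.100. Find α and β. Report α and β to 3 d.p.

Variance = 0.100² = 0.010000. The moment-matching identity α+β = μ(1−μ)/Var − 1 gives
α+β = 0.2436/0.010000 − 1 = 23.3600, so α = μ·23.3600 = 9.811 and β = (1−μ)·23.3600 = 13.549.

α = 9.811, β = 13.549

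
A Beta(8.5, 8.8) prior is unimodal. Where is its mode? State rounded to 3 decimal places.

0.490

With α,β > 1, mode = (α−1)/(α+β−2) = 7.5/15.3 = 0.490.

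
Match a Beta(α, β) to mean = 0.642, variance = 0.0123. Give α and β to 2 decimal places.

α = 11.35, β = 6.33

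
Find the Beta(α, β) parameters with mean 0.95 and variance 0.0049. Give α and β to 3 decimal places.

Write ν = α+β; then α = μν and Var = μ(1−μ)/(ν+1).
ν = μ(1−μ)/Var − 1 = 0.0475/0.0049 − 1 = 8.6939.
α = 0.95·8.6939 = 8.259, β = 0.05·8.6939 = 0.435.

α = 8.259, β = 0.435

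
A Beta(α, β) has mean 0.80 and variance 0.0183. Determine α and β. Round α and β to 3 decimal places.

By moment matching, α+β = μ(1−μ)/σ² − 1 = (0.80·0.20)/0.0183 − 1 = 8.7432 − 1 = 7.7432.
Since α/(α+β) = μ, α = 0.80·7.7432 = 6.195 and β = 0.20·7.7432 = 1.549.

α = 6.195, β = 1.549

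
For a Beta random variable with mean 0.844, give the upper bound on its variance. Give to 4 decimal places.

0.1317

Var = μ(1−μ)/(α+β+1), which approaches μ(1−μ) as α+β → 0.
So the supremum is μ(1−μ) = 0.844×0.156 = 0.1317.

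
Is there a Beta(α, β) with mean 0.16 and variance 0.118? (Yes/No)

Yes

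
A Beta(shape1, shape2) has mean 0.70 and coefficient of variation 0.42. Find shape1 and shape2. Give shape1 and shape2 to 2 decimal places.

Var = (CV·μ)² = (0.42×0.70)² = 0.086436.
shape1+shape2 = μ(1−μ)/Var − 1 = 0.2100/0.086436 − 1 = 1.4295.
Thus shape1 = 0.70·1.4295 = 1.00 and shape2 = 0.30·1.4295 = 0.43.

shape1 = 1.00, shape2 = 0.43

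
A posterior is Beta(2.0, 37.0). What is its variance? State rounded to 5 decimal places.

α+β = 39.0 and αβ = 74.00, so Var = αβ/[(α+β)²(α+β+1)] = 74.00/60840.000 = 0.00122.

0.00122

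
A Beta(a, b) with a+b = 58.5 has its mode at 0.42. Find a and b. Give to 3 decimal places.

a = 24.730, b = 33.770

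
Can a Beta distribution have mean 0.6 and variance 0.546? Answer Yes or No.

No

A Beta with mean μ has variance μ(1−μ)/(α+β+1) < μ(1−μ).
Here μ(1−μ) = 0.6×0.4 = 0.24, and 0.546 ≥ 0.24.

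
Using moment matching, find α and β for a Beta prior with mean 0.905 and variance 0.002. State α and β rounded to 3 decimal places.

α = 37.999, β = 3.989

Write ν = α+β; then α = μν and Var = μ(1−μ)/(ν+1).
ν = μ(1−μ)/Var − 1 = 0.085975/0.002 − 1 = 41.9875.
α = 0.905·41.9875 = 37.999, β = 0.095·41.9875 = 3.989.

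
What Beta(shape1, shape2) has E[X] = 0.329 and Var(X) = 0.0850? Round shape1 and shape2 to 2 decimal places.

shape1 = 0.53, shape2 = 1.07

Let s = shape1+shape2. The Beta variance is μ(1−μ)/(s+1).
So s+1 = μ(1−μ)/σ² = (0.329×0.671)/0.0850 = 0.220759/0.0850 = 2.5972, giving s = 1.5972.
Then shape1 = μs = 0.329×1.5972 = 0.53 and shape2 = (1−μ)s = 0.671×1.5972 = 1.07.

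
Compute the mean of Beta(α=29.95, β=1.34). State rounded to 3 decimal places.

0.957

E[X] = α/(α+β) = 29.95/31.29 = 0.957.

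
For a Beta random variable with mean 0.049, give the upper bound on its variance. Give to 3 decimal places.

0.047

For fixed mean μ the Beta variance is μ(1−μ)/(α+β+1), increasing as α+β decreases.
Its least upper bound (not attained) is μ(1−μ) = 0.049·0.951 = 0.047.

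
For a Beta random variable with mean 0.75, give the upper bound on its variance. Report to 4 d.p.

For fixed mean μ the Beta variance is μ(1−μ)/(α+β+1), increasing as α+β decreases.
Its least upper bound (not attained) is μ(1−μ) = 0.75·0.25 = 0.1875.

0.1875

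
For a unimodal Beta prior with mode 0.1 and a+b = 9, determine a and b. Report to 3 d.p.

a = 1.700, b = 7.300

Mode = (a−1)/(κ−2) with κ = a+b, so a−1 = 0.1·7 = 0.700.
a = 1.700; b = κ − a = 7.300.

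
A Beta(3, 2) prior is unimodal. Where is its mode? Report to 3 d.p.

0.667

The density x^(α−1)(1−x)^(β−1) is maximised at (α−1)/(α+β−2) = 2/3 = 0.667.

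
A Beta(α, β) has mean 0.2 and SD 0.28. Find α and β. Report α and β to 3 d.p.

α = 0.208, β = 0.833

Variance = 0.28² = 0.0784. The moment-matching identity α+β = μ(1−μ)/Var − 1 gives
α+β = 0.16/0.0784 − 1 = 1.0408, so α = μ·1.0408 = 0.208 and β = (1−μ)·1.0408 = 0.833.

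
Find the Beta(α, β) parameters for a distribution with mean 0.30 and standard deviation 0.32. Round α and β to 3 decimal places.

α = 0.315, β = 0.736

σ² = 0.32² = 0.1024.
With s = α+β, Var = μ(1−μ)/(s+1), so s+1 = (0.30×0.70)/0.1024 = 2.0508 and s = 1.0508.
α = μs = 0.315, β = (1−μ)s = 0.736.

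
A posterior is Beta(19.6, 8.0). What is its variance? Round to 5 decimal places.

0.00720

μ = 19.6/27.6 = 0.710145; Var = μ(1−μ)/(α+β+1) = 0.2058391/28.6 = 0.00720.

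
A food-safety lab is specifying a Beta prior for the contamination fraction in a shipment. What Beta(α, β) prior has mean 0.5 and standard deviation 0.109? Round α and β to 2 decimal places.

α = 10.02, β = 10.02

Variance = 0.109² = 0.011881. The moment-matching identity α+β = μ(1−μ)/Var − 1 gives
α+β = 0.25/0.011881 − 1 = 20.0420, so α = μ·20.0420 = 10.02 and β = (1−μ)·20.0420 = 10.02.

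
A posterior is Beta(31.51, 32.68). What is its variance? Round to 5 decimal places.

μ = 31.51/64.19 = 0.490886; Var = μ(1−μ)/(α+β+1) = 0.2499169/65.19 = 0.00383.

0.00383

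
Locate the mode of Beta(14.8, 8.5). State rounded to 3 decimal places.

With α,β > 1, mode = (α−1)/(α+β−2) = 13.8/21.3 = 0.648.

0.648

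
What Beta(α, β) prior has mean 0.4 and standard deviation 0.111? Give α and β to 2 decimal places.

α = 7.39, β = 11.09

Variance = 0.111² = 0.012321. The moment-matching identity α+β = μ(1−μ)/Var − 1 gives
α+β = 0.24/0.012321 − 1 = 18.4789, so α = μ·18.4789 = 7.39 and β = (1−μ)·18.4789 = 11.09.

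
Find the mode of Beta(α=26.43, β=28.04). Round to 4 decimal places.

With α,β > 1, mode = (α−1)/(α+β−2) = 25.43/52.47 = 0.4847.

0.4847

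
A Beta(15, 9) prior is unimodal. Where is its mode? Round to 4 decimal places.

0.6364

With α,β > 1, mode = (α−1)/(α+β−2) = 14/22 = 0.6364.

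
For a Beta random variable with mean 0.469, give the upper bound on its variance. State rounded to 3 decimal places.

For fixed mean μ the Beta variance is μ(1−μ)/(α+β+1), increasing as α+β decreases.
Its least upper bound (not attained) is μ(1−μ) = 0.469·0.531 = 0.249.

0.249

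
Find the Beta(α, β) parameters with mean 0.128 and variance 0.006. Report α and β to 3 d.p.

By moment matching, α+β = μ(1−μ)/σ² − 1 = (0.128·0.872)/0.006 − 1 = 18.6027 − 1 = 17.6027.
Since α/(α+β) = μ, α = 0.128·17.6027 = 2.253 and β = 0.872·17.6027 = 15.350.

α = 2.253, β = 15.350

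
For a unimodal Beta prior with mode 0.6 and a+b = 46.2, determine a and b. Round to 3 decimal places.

a = 27.520, b = 18.680

Mode = (a−1)/(κ−2) with κ = a+b, so a−1 = 0.6·44.2 = 26.520.
a = 27.520; b = κ − a = 18.680.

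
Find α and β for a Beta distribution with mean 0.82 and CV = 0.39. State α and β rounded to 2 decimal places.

α = 0.36, β = 0.08

Var = (CV·μ)² = (0.39×0.82)² = 0.102272.
α+β = μ(1−μ)/Var − 1 = 0.1476/0.102272 − 1 = 0.4432.
Thus α = 0.82·0.4432 = 0.36 and β = 0.18·0.4432 = 0.08.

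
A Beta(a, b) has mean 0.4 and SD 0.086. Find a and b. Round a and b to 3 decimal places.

a = 12.580, b = 18.870

Variance = 0.086² = 0.007396. The moment-matching identity a+b = μ(1−μ)/Var − 1 gives
a+b = 0.24/0.007396 − 1 = 31.4500, so a = μ·31.4500 = 12.580 and b = (1−μ)·31.4500 = 18.870.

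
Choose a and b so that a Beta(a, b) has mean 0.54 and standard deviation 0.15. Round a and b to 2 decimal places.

a = 5.42, b = 4.62

Variance = 0.15² = 0.0225. The moment-matching identity a+b = μ(1−μ)/Var − 1 gives
a+b = 0.2484/0.0225 − 1 = 10.0400, so a = μ·10.0400 = 5.42 and b = (1−μ)·10.0400 = 4.62.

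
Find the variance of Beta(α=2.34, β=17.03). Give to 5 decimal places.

0.00521

Var = αβ/[(α+β)²(α+β+1)] = (2.34×17.03)/(19.37²×20.37) = 39.8502/7642.760853 = 0.00521.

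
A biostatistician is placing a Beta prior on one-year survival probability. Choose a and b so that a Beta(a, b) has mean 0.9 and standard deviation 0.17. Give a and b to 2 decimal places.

Variance = 0.17² = 0.0289. The moment-matching identity a+b = μ(1−μ)/Var − 1 gives
a+b = 0.09/0.0289 − 1 = 2.1142, so a = μ·2.1142 = 1.90 and b = (1−μ)·2.1142 = 0.21.

a = 1.90, b = 0.21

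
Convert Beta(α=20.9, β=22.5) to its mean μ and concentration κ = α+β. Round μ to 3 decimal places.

μ = 0.482, κ = 43.4

κ = α+β = 20.9+22.5 = 43.4; μ = α/κ = 20.9/43.4 = 0.482.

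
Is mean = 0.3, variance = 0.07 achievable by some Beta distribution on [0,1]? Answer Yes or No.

The Beta variance bound is σ² < μ(1−μ).
Here μ(1−μ) = 0.3×0.7 = 0.21, and 0.07 < 0.21.

Yes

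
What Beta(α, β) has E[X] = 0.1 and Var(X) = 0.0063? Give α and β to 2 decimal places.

α = 1.33, β = 11.96

By moment matching, α+β = μ(1−μ)/σ² − 1 = (0.1·0.9)/0.0063 − 1 = 14.2857 − 1 = 13.2857.
Since α/(α+β) = μ, α = 0.1·13.2857 = 1.33 and β = 0.9·13.2857 = 11.96.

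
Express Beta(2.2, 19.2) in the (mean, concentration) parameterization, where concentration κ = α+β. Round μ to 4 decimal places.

κ = α+β = 2.2+19.2 = 21.4; μ = α/κ = 2.2/21.4 = 0.1028.

μ = 0.1028, κ = 21.4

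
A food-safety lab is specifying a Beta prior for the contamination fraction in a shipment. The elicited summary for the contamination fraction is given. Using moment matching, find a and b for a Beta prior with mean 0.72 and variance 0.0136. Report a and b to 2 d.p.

Write ν = a+b; then a = μν and Var = μ(1−μ)/(ν+1).
ν = μ(1−μ)/Var − 1 = 0.2016/0.0136 − 1 = 13.8235.
a = 0.72·13.8235 = 9.95, b = 0.28·13.8235 = 3.87.

a = 9.95, b = 3.87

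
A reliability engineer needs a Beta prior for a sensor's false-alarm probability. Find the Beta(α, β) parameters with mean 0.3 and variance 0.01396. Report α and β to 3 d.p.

Write ν = α+β; then α = μν and Var = μ(1−μ)/(ν+1).
ν = μ(1−μ)/Var − 1 = 0.21/0.01396 − 1 = 14.0430.
α = 0.3·14.0430 = 4.213, β = 0.7·14.0430 = 9.830.

α = 4.213, β = 9.830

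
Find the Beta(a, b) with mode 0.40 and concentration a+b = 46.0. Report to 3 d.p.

Mode = (a−1)/(κ−2) with κ = a+b, so a−1 = 0.40·44.0 = 17.600.
a = 18.600; b = κ − a = 27.400.

a = 18.600, b = 27.400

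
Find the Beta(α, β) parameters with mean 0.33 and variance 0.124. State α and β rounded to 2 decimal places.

α = 0.26, β = 0.52

Write ν = α+β; then α = μν and Var = μ(1−μ)/(ν+1).
ν = μ(1−μ)/Var − 1 = 0.2211/0.124 − 1 = 0.7831.
α = 0.33·0.7831 = 0.26, β = 0.67·0.7831 = 0.52.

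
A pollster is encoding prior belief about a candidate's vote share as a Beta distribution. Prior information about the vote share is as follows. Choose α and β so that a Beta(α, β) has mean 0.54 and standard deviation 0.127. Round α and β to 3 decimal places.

α = 7.776, β = 6.624

First σ² = 0.016129. Setting α = μn, β = (1−μ)n with n = α+β,
μ(1−μ)/(n+1) = 0.016129 ⇒ n+1 = 0.2484/0.016129 = 15.4008 ⇒ n = 14.4008.
Hence α = 0.54×14.4008 = 7.776, β = 0.46×14.4008 = 6.624.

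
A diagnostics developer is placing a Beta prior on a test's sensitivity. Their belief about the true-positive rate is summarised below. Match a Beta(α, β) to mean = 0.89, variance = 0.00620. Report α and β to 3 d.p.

Write ν = α+β; then α = μν and Var = μ(1−μ)/(ν+1).
ν = μ(1−μ)/Var − 1 = 0.0979/0.00620 − 1 = 14.7903.
α = 0.89·14.7903 = 13.163, β = 0.11·14.7903 = 1.627.

α = 13.163, β = 1.627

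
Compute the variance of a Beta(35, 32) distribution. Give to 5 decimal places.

0.00367

Var = αβ/[(α+β)²(α+β+1)] = (35×32)/(67²×68) = 1120/305252 = 0.00367.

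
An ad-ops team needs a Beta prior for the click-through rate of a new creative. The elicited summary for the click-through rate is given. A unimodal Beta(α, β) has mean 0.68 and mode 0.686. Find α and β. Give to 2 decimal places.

α = 42.16, β = 19.84

Let s = α+β. Mean gives α = μs = 0.68s; mode gives (α−1)/(s−2) = 0.686.
Substituting: 0.68s − 1 = 0.686(s−2) = 0.686s − 1.372, so -0.006s = -0.372 and s = 62.0000.
Then α = 0.68×62.0000 = 42.16 and β = s−α = 19.84.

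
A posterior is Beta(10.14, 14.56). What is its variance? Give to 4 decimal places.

0.0094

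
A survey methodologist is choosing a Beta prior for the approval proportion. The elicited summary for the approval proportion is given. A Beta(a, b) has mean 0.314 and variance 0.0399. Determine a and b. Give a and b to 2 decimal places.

a = 1.38, b = 3.02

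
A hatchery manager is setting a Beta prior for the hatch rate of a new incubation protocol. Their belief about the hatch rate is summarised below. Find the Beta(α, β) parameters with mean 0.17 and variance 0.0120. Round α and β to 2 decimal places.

α = 1.83, β = 8.93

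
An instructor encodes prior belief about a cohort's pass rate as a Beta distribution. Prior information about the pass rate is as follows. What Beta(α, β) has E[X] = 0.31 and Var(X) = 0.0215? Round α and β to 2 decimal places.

α = 2.77, β = 6.17

Write ν = α+β; then α = μν and Var = μ(1−μ)/(ν+1).
ν = μ(1−μ)/Var − 1 = 0.2139/0.0215 − 1 = 8.9488.
α = 0.31·8.9488 = 2.77, β = 0.69·8.9488 = 6.17.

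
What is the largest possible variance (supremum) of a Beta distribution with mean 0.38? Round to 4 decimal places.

For fixed mean μ the Beta variance is μ(1−μ)/(α+β+1), increasing as α+β decreases.
Its least upper bound (not attained) is μ(1−μ) = 0.38·0.62 = 0.2356.

0.2356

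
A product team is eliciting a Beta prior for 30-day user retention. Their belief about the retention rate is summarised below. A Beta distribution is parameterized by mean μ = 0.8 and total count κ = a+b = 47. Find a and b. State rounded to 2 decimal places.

a = 37.60, b = 9.40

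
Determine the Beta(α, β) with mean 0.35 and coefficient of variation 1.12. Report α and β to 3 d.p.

σ = CV·μ = 1.12×0.35 = 0.39200, so σ² = 0.153664.
s+1 = μ(1−μ)/σ² = 0.2275/0.153664 = 1.4805, so s = α+β = 0.4805.
α = μs = 0.168, β = (1−μ)s = 0.312.

α = 0.168, β = 0.312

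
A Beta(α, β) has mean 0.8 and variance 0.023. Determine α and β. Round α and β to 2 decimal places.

α = 4.77, β = 1.19

Write ν = α+β; then α = μν and Var = μ(1−μ)/(ν+1).
ν = μ(1−μ)/Var − 1 = 0.16/0.023 − 1 = 5.9565.
α = 0.8·5.9565 = 4.77, β = 0.2·5.9565 = 1.19.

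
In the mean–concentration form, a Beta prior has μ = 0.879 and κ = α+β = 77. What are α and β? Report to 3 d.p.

α = μκ = 0.879×77 = 67.683 and β = (1−μ)κ = 0.121×77 = 9.317.

α = 67.683, β = 9.317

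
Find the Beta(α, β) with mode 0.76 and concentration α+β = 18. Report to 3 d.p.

α = 13.160, β = 4.840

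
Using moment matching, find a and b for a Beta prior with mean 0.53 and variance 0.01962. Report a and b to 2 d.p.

Write ν = a+b; then a = μν and Var = μ(1−μ)/(ν+1).
ν = μ(1−μ)/Var − 1 = 0.2491/0.01962 − 1 = 11.6962.
a = 0.53·11.6962 = 6.20, b = 0.47·11.6962 = 5.50.

a = 6.20, b = 5.50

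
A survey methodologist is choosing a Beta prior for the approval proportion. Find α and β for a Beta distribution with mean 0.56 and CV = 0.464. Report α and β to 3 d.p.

Var = (CV·μ)² = (0.464×0.56)² = 0.067517.
α+β = μ(1−μ)/Var − 1 = 0.2464/0.067517 − 1 = 2.6495.
Thus α = 0.56·2.6495 = 1.484 and β = 0.44·2.6495 = 1.166.

α = 1.484, β = 1.166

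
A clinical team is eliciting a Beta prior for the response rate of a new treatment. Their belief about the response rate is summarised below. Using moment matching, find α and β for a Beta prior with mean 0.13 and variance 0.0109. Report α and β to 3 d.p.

Let s = α+β. The Beta variance is μ(1−μ)/(s+1).
So s+1 = μ(1−μ)/σ² = (0.13×0.87)/0.0109 = 0.1131/0.0109 = 10.3761, giving s = 9.3761.
Then α = μs = 0.13×9.3761 = 1.219 and β = (1−μ)s = 0.87×9.3761 = 8.157.

α = 1.219, β = 8.157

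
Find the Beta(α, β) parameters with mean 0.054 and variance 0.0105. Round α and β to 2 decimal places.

α = 0.21, β = 3.66

By moment matching, α+β = μ(1−μ)/σ² − 1 = (0.054·0.946)/0.0105 − 1 = 4.8651 − 1 = 3.8651.
Since α/(α+β) = μ, α = 0.054·3.8651 = 0.21 and β = 0.946·3.8651 = 3.66.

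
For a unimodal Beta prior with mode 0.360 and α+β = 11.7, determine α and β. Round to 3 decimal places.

Mode = (α−1)/(κ−2) with κ = α+β, so α−1 = 0.360·9.7 = 3.492.
α = 4.492; β = κ − α = 7.208.

α = 4.492, β = 7.208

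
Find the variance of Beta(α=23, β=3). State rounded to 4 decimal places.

α+β = 26 and αβ = 69, so Var = αβ/[(α+β)²(α+β+1)] = 69/18252 = 0.0038.

0.0038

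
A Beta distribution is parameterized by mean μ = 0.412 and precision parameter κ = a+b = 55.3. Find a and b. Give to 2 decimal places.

a = μκ = 0.412×55.3 = 22.78 and b = (1−μ)κ = 0.588×55.3 = 32.52.

a = 22.78, b = 32.52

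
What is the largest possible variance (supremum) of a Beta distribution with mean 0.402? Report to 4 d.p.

Var = μ(1−μ)/(α+β+1), which approaches μ(1−μ) as α+β → 0.
So the supremum is μ(1−μ) = 0.402×0.598 = 0.2404.

0.2404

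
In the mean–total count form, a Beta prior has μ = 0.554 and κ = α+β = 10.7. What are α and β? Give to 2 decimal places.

Split κ in proportion μ : (1−μ): α = 0.554·10.7 = 5.93, β = 10.7 − 5.93 = 4.77.

α = 5.93, β = 4.77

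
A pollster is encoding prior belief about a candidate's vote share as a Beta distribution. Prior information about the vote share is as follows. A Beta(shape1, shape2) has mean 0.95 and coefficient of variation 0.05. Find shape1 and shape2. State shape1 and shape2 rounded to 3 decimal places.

σ = CV·μ = 0.05×0.95 = 0.04750, so σ² = 0.002256.
s+1 = μ(1−μ)/σ² = 0.0475/0.002256 = 21.0526, so s = shape1+shape2 = 20.0526.
shape1 = μs = 19.050, shape2 = (1−μ)s = 1.003.

shape1 = 19.050, shape2 = 1.003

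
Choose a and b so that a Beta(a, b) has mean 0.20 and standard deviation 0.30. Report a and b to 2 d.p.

First σ² = 0.0900. Setting a = μn, b = (1−μ)n with n = a+b,
μ(1−μ)/(n+1) = 0.0900 ⇒ n+1 = 0.1600/0.0900 = 1.7778 ⇒ n = 0.7778.
Hence a = 0.20×0.7778 = 0.16, b = 0.80×0.7778 = 0.62.

a = 0.16, b = 0.62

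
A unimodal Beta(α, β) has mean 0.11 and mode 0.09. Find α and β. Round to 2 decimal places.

Let s = α+β. Mean gives α = μs = 0.11s; mode gives (α−1)/(s−2) = 0.09.
Substituting: 0.11s − 1 = 0.09(s−2) = 0.09s − 0.18, so 0.02s = 0.82 and s = 41.0000.
Then α = 0.11×41.0000 = 4.51 and β = s−α = 36.49.

α = 4.51, β = 36.49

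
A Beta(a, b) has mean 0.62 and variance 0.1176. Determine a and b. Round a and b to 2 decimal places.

a = 0.62, b = 0.38

By moment matching, a+b = μ(1−μ)/σ² − 1 = (0.62·0.38)/0.1176 − 1 = 2.0034 − 1 = 1.0034.
Since a/(a+b) = μ, a = 0.62·1.0034 = 0.62 and b = 0.38·1.0034 = 0.38.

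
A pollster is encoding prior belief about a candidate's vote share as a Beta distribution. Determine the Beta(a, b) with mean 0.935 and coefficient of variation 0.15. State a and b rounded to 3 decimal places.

a = 1.954, b = 0.136

σ = CV·μ = 0.15×0.935 = 0.14025, so σ² = 0.019670.
s+1 = μ(1−μ)/σ² = 0.060775/0.019670 = 3.0897, so s = a+b = 2.0897.
a = μs = 1.954, b = (1−μ)s = 0.136.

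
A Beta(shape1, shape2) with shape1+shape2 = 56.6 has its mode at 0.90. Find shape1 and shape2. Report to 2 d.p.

Mode = (shape1−1)/(κ−2) with κ = shape1+shape2, so shape1−1 = 0.90·54.6 = 49.14.
shape1 = 50.14; shape2 = κ − shape1 = 6.46.

shape1 = 50.14, shape2 = 6.46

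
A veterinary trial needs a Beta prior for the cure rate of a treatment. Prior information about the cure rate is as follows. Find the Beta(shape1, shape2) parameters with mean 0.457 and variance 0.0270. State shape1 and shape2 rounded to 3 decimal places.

By moment matching, shape1+shape2 = μ(1−μ)/σ² − 1 = (0.457·0.543)/0.0270 − 1 = 9.1908 − 1 = 8.1908.
Since shape1/(shape1+shape2) = μ, shape1 = 0.457·8.1908 = 3.743 and shape2 = 0.543·8.1908 = 4.448.

shape1 = 3.743, shape2 = 4.448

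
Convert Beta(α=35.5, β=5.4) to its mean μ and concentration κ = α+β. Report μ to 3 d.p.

μ = 0.868, κ = 40.9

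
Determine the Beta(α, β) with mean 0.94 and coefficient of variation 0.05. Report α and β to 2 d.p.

α = 23.06, β = 1.47

Var = (CV·μ)² = (0.05×0.94)² = 0.002209.
α+β = μ(1−μ)/Var − 1 = 0.0564/0.002209 − 1 = 24.5319.
Thus α = 0.94·24.5319 = 23.06 and β = 0.06·24.5319 = 1.47.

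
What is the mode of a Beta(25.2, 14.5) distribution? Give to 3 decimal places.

The density x^(α−1)(1−x)^(β−1) is maximised at (α−1)/(α+β−2) = 24.2/37.7 = 0.642.

0.642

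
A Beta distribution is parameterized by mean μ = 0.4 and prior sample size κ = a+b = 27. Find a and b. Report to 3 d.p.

a = μκ = 0.4×27 = 10.800 and b = (1−μ)κ = 0.6×27 = 16.200.

a = 10.800, b = 16.200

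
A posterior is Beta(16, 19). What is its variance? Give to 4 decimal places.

Var = αβ/[(α+β)²(α+β+1)] = (16×19)/(35²×36) = 304/44100 = 0.0069.

0.0069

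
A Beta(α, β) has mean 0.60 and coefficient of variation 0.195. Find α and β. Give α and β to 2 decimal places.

α = 9.92, β = 6.61

σ = CV·μ = 0.195×0.60 = 0.11700, so σ² = 0.013689.
s+1 = μ(1−μ)/σ² = 0.2400/0.013689 = 17.5323, so s = α+β = 16.5323.
α = μs = 9.92, β = (1−μ)s = 6.61.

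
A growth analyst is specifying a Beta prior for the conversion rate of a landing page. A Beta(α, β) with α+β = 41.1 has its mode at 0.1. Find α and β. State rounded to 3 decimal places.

α = 4.910, β = 36.190

For α,β>1 the mode is (α−1)/(α+β−2), so α = mode·(κ−2)+1 = 0.1×39.1+1 = 4.910.
And β = (1−mode)·(κ−2)+1 = 0.9×39.1+1 = 36.190.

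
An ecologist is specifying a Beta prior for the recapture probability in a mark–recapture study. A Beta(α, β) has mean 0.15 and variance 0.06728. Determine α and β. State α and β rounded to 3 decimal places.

α = 0.134, β = 0.761

Write ν = α+β; then α = μν and Var = μ(1−μ)/(ν+1).
ν = μ(1−μ)/Var − 1 = 0.1275/0.06728 − 1 = 0.8951.
α = 0.15·0.8951 = 0.134, β = 0.85·0.8951 = 0.761.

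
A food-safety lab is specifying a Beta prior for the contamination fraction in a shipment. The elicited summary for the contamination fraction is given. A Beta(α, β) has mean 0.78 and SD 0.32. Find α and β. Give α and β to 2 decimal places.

First σ² = 0.1024. Setting α = μn, β = (1−μ)n with n = α+β,
μ(1−μ)/(n+1) = 0.1024 ⇒ n+1 = 0.1716/0.1024 = 1.6758 ⇒ n = 0.6758.
Hence α = 0.78×0.6758 = 0.53, β = 0.22×0.6758 = 0.15.

α = 0.53, β = 0.15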